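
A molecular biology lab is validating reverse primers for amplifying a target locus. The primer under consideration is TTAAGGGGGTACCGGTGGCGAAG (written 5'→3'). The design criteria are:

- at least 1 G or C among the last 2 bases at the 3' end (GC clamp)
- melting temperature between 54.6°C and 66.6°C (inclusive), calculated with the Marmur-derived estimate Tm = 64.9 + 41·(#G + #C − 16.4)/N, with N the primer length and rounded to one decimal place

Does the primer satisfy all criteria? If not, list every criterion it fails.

Meets all criteria.

Base counts: A=5, T=4, G=11, C=3 (length 23).
GC clamp: 3' end AG has 1 G/C ✓
Tm: Tm = 64.9 + 41·(14 − 16.4)/23 = 60.6°C ✓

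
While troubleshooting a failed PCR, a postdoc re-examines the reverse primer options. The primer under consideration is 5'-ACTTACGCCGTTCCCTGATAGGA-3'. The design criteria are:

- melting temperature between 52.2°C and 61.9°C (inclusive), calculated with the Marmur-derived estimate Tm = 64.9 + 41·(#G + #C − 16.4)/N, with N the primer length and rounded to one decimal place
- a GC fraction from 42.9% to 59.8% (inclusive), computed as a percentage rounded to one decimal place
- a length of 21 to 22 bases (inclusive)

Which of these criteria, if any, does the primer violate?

Fails: length.

Base counts: A=5, T=6, G=5, C=7 (length 23).
Tm: Tm = 64.9 + 41·(12 − 16.4)/23 = 57.1°C ✓
GC content: GC 12/23 = 52.2% ✓
length: length 23, outside 21–22 ✗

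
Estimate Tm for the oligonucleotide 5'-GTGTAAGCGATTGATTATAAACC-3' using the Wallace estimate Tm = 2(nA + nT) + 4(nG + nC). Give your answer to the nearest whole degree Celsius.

62°C

Base counts: A=8, T=7, G=5, C=3 (length 23).
Tm = 2·(8+7) + 4·(5+3) = 2·15 + 4·8 = 30 + 32 = 62°C.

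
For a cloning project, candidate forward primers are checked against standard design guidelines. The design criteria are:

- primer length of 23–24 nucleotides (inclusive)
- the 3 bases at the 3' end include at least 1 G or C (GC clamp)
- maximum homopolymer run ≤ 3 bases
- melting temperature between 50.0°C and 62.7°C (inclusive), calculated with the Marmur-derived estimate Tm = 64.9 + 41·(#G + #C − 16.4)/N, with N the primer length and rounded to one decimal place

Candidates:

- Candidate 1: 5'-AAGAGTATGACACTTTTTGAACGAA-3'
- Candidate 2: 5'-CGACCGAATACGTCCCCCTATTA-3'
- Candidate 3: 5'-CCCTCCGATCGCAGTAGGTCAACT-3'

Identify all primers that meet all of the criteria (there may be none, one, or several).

Candidate 3 only.

Candidate 1 (25 nt, A=10 T=7 G=5 C=3): length 25, outside 23–24 ✗; 3' end GAA has 1 G/C ✓; longest run = 5, exceeds 3 ✗; Tm = 64.9 + 41·(8 − 16.4)/25 = 51.1°C ✓ — fails.
Candidate 2 (23 nt, A=6 T=5 G=3 C=9): length 23 ✓; 3' end TTA has 0 G/C, need ≥1 ✗; longest run = 5, exceeds 3 ✗; Tm = 64.9 + 41·(12 − 16.4)/23 = 57.1°C ✓ — fails.
Candidate 3 (24 nt, A=5 T=5 G=5 C=9): length 24 ✓; 3' end ACT has 1 G/C ✓; longest run = 3 ✓; Tm = 64.9 + 41·(14 − 16.4)/24 = 60.8°C ✓ — passes.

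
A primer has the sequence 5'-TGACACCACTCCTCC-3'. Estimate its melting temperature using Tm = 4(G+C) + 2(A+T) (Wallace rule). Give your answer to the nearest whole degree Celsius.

48°C

Base counts: A=3, T=3, G=1, C=8 (length 15).
Tm = 2·(3+3) + 4·(1+8) = 2·6 + 4·9 = 12 + 36 = 48°C.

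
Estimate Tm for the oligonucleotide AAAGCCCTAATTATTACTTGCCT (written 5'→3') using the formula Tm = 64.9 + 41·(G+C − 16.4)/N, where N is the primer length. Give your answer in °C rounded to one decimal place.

Base counts: A=7, T=8, G=2, C=6; G+C = 8, N = 23.
Tm = 64.9 + 41·(8 − 16.4)/23 = 64.9 + -344.40/23 = 49.9°C.

49.9°C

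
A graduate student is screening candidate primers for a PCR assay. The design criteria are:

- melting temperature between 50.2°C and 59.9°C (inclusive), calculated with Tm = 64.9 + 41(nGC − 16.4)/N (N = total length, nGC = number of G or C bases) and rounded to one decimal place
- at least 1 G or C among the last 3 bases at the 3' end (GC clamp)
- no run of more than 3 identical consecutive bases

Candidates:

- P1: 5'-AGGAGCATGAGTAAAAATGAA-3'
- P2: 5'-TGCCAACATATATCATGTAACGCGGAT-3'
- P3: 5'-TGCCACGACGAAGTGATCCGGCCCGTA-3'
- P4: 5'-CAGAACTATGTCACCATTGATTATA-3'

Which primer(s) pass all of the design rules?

P2 only.

P1 (21 nt, A=11 T=3 G=6 C=1): Tm = 64.9 + 41·(7 − 16.4)/21 = 46.5°C, outside 50.2–59.9°C ✗; 3' end GAA has 1 G/C ✓; longest run = 5, exceeds 3 ✗ — fails.
P2 (27 nt, A=9 T=7 G=5 C=6): Tm = 64.9 + 41·(11 − 16.4)/27 = 56.7°C ✓; 3' end GAT has 1 G/C ✓; longest run = 2 ✓ — passes.
P3 (27 nt, A=6 T=4 G=8 C=9): Tm = 64.9 + 41·(17 − 16.4)/27 = 65.8°C, outside 50.2–59.9°C ✗; 3' end GTA has 1 G/C ✓; longest run = 3 ✓ — fails.
P4 (25 nt, A=9 T=8 G=3 C=5): Tm = 64.9 + 41·(8 − 16.4)/25 = 51.1°C ✓; 3' end ATA has 0 G/C, need ≥1 ✗; longest run = 2 ✓ — fails.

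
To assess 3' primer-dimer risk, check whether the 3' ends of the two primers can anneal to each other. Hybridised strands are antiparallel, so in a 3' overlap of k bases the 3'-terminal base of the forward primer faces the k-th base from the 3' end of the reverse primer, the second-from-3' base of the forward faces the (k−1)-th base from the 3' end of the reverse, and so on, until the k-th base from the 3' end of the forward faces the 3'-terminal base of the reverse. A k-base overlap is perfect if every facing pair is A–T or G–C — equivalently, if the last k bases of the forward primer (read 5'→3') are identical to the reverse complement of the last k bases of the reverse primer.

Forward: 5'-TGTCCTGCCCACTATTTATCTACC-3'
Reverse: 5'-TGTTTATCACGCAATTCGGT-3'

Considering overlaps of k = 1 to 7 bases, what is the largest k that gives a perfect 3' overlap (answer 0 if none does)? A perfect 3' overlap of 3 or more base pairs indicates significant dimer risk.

Longest perfect overlap: 3 complementary base pairs; significant dimer risk (threshold 3).

Last 7 bases (5'→3') — forward …ATCTACC, reverse …ATTCGGT.
Reverse complement of the reverse primer's last 7 bases: ACCGAAT; its first k bases are the reverse complement of the reverse primer's last k bases, so a perfect k-base overlap needs the forward primer's last k bases to equal them.
Comparing (forward last k vs required): k=1: C vs A ✗; k=2: CC vs AC ✗; k=3: ACC vs ACC ✓; k=4: TACC vs ACCG ✗; k=5: CTACC vs ACCGA ✗; k=6: TCTACC vs ACCGAA ✗; k=7: ATCTACC vs ACCGAAT ✗.
Only k = 3 is perfect, so the longest perfect 3' overlap is 3.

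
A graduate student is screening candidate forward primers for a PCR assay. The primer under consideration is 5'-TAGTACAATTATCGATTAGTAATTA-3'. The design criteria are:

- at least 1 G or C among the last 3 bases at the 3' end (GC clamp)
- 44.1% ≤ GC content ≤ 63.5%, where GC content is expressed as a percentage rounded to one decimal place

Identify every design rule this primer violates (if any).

Fails: GC clamp, GC content.

Base counts: A=10, T=10, G=3, C=2 (length 25).
GC clamp: 3' end TTA has 0 G/C, need ≥1 ✗
GC content: GC 5/25 = 20.0%, outside 44.1–63.5% ✗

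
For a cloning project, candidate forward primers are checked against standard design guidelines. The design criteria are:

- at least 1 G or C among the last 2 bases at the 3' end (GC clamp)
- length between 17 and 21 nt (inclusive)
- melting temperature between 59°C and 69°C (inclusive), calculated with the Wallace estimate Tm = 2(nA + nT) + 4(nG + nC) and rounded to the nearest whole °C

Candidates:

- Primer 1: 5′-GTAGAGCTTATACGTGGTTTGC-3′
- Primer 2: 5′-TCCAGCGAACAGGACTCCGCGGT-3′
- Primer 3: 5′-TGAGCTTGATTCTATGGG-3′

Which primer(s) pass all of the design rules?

None of the candidates satisfy all criteria.

Primer 1 (22 nt, A=4 T=8 G=7 C=3): 3' end GC has 2 G/C ✓; length 22, outside 17–21 ✗; Tm = 2·12 + 4·10 = 64°C ✓ — fails.
Primer 2 (23 nt, A=5 T=3 G=7 C=8): 3' end GT has 1 G/C ✓; length 23, outside 17–21 ✗; Tm = 2·8 + 4·15 = 76°C, outside 59–69°C ✗ — fails.
Primer 3 (18 nt, A=3 T=7 G=6 C=2): 3' end GG has 2 G/C ✓; length 18 ✓; Tm = 2·10 + 4·8 = 52°C, outside 59–69°C ✗ — fails.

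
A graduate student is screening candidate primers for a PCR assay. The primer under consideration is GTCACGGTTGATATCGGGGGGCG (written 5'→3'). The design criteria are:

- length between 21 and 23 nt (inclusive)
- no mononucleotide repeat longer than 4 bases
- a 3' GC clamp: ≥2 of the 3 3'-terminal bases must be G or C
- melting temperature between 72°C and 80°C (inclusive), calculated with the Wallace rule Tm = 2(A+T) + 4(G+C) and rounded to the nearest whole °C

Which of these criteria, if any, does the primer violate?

Base counts: A=3, T=5, G=11, C=4 (length 23).
length: length 23 ✓
homopolymer run: longest run = 6, exceeds 4 ✗
GC clamp: 3' end GCG has 3 G/C ✓
Tm: Tm = 2·8 + 4·15 = 76°C ✓

Fails: homopolymer run.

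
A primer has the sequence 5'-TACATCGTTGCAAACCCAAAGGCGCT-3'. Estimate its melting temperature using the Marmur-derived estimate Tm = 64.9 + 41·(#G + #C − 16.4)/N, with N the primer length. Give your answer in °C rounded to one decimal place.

59.5°C

Base counts: A=8, T=5, G=5, C=8; G+C = 13, N = 26.
Tm = 64.9 + 41·(13 − 16.4)/26 = 64.9 + -139.40/26 = 59.5°C.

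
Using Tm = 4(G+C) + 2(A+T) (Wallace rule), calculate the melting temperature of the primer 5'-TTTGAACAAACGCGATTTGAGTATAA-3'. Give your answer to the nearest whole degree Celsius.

68°C

Base counts: A=10, T=8, G=5, C=3 (length 26).
Tm = 2·(10+8) + 4·(5+3) = 2·18 + 4·8 = 36 + 32 = 68°C.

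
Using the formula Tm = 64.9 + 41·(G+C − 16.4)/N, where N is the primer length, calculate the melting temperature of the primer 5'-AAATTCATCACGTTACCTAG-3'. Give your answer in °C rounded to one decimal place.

45.6°C

Base counts: A=7, T=6, G=2, C=5; G+C = 7, N = 20.
Tm = 64.9 + 41·(7 − 16.4)/20 = 64.9 + -385.40/20 = 45.6°C.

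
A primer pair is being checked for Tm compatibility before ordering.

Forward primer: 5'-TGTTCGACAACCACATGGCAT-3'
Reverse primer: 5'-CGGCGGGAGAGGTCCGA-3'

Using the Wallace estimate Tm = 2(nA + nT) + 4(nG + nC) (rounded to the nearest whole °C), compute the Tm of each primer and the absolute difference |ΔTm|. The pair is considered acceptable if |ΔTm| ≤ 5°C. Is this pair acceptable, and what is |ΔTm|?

Forward: A=6 T=5 G=4 C=6 → Tm = 2·11 + 4·10 = 62°C.
Reverse: A=3 T=1 G=9 C=4 → Tm = 2·4 + 4·13 = 60°C.
|ΔTm| = |62 − 60| = 2°C, ≤ 5°C.

|ΔTm| = 2°C; the pair is acceptable.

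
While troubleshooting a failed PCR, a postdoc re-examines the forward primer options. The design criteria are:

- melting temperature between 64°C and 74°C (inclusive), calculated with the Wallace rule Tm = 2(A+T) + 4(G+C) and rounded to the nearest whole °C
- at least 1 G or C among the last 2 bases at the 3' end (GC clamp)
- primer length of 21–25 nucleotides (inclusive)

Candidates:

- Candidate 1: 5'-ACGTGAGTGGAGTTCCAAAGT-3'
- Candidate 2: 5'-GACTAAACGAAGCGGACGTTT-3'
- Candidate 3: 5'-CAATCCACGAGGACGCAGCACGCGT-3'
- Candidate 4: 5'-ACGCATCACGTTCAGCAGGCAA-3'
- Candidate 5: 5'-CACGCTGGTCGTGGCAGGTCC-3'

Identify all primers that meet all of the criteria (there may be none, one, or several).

Candidate 1 (21 nt, A=6 T=5 G=7 C=3): Tm = 2·11 + 4·10 = 62°C, outside 64–74°C ✗; 3' end GT has 1 G/C ✓; length 21 ✓ — fails.
Candidate 2 (21 nt, A=7 T=4 G=6 C=4): Tm = 2·11 + 4·10 = 62°C, outside 64–74°C ✗; 3' end TT has 0 G/C, need ≥1 ✗; length 21 ✓ — fails.
Candidate 3 (25 nt, A=7 T=2 G=7 C=9): Tm = 2·9 + 4·16 = 82°C, outside 64–74°C ✗; 3' end GT has 1 G/C ✓; length 25 ✓ — fails.
Candidate 4 (22 nt, A=7 T=3 G=5 C=7): Tm = 2·10 + 4·12 = 68°C ✓; 3' end AA has 0 G/C, need ≥1 ✗; length 22 ✓ — fails.
Candidate 5 (21 nt, A=2 T=4 G=8 C=7): Tm = 2·6 + 4·15 = 72°C ✓; 3' end CC has 2 G/C ✓; length 21 ✓ — passes.

Candidate 5 only.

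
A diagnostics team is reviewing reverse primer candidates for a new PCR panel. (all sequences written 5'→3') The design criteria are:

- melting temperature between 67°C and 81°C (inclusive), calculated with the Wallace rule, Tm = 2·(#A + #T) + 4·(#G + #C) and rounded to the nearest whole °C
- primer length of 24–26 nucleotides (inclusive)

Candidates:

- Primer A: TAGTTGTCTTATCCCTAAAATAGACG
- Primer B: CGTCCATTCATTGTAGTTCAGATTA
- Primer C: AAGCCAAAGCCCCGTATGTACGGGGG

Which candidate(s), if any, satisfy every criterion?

Primer A (26 nt, A=8 T=9 G=4 C=5): Tm = 2·17 + 4·9 = 70°C ✓; length 26 ✓ — passes.
Primer B (25 nt, A=6 T=10 G=4 C=5): Tm = 2·16 + 4·9 = 68°C ✓; length 25 ✓ — passes.
Primer C (26 nt, A=7 T=3 G=9 C=7): Tm = 2·10 + 4·16 = 84°C, outside 67–81°C ✗; length 26 ✓ — fails.

Primer A and Primer B.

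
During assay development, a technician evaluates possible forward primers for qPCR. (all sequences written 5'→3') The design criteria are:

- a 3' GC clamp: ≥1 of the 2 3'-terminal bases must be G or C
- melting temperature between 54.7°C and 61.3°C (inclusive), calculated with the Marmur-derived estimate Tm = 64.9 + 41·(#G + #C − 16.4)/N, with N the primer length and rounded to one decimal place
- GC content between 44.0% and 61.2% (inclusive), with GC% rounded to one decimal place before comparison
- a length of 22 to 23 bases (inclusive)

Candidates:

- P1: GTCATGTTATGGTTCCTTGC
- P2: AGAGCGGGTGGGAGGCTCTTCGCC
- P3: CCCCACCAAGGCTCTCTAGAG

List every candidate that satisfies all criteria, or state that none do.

P1 (20 nt, A=2 T=9 G=5 C=4): 3' end GC has 2 G/C ✓; Tm = 64.9 + 41·(9 − 16.4)/20 = 49.7°C, outside 54.7–61.3°C ✗; GC 9/20 = 45.0% ✓; length 20, outside 22–23 ✗ — fails.
P2 (24 nt, A=3 T=4 G=11 C=6): 3' end CC has 2 G/C ✓; Tm = 64.9 + 41·(17 − 16.4)/24 = 65.9°C, outside 54.7–61.3°C ✗; GC 17/24 = 70.8%, outside 44.0–61.2% ✗; length 24, outside 22–23 ✗ — fails.
P3 (21 nt, A=5 T=3 G=4 C=9): 3' end AG has 1 G/C ✓; Tm = 64.9 + 41·(13 − 16.4)/21 = 58.3°C ✓; GC 13/21 = 61.9%, outside 44.0–61.2% ✗; length 21, outside 22–23 ✗ — fails.

None of the candidates satisfy all criteria.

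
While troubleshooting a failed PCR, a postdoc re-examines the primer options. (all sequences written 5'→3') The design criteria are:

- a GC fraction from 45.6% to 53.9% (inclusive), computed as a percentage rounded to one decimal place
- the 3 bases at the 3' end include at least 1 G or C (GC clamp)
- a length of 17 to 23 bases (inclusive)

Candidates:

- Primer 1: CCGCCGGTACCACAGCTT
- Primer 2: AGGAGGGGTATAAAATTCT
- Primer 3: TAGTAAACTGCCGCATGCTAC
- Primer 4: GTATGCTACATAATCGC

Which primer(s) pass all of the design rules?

Primer 1 (18 nt, A=3 T=3 G=4 C=8): GC 12/18 = 66.7%, outside 45.6–53.9% ✗; 3' end CTT has 1 G/C ✓; length 18 ✓ — fails.
Primer 2 (19 nt, A=7 T=5 G=6 C=1): GC 7/19 = 36.8%, outside 45.6–53.9% ✗; 3' end TCT has 1 G/C ✓; length 19 ✓ — fails.
Primer 3 (21 nt, A=6 T=5 G=4 C=6): GC 10/21 = 47.6% ✓; 3' end TAC has 1 G/C ✓; length 21 ✓ — passes.
Primer 4 (17 nt, A=5 T=5 G=3 C=4): GC 7/17 = 41.2%, outside 45.6–53.9% ✗; 3' end CGC has 3 G/C ✓; length 17 ✓ — fails.

Primer 3 only.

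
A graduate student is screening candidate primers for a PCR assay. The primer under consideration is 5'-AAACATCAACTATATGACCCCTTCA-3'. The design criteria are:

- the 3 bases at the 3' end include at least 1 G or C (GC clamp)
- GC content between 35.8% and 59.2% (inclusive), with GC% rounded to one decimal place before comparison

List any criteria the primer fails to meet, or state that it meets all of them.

Meets all criteria.

Base counts: A=10, T=6, G=1, C=8 (length 25).
GC clamp: 3' end TCA has 1 G/C ✓
GC content: GC 9/25 = 36.0% ✓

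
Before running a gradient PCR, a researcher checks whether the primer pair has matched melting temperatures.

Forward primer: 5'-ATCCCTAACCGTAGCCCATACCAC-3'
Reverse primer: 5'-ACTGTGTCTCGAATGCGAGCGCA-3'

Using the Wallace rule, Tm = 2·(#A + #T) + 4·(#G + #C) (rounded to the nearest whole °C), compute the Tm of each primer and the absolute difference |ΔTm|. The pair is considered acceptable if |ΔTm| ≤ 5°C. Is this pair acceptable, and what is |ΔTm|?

|ΔTm| = 2°C; the pair is acceptable.

Forward: A=7 T=4 G=2 C=11 → Tm = 2·11 + 4·13 = 74°C.
Reverse: A=5 T=5 G=7 C=6 → Tm = 2·10 + 4·13 = 72°C.
|ΔTm| = |74 − 72| = 2°C, ≤ 5°C.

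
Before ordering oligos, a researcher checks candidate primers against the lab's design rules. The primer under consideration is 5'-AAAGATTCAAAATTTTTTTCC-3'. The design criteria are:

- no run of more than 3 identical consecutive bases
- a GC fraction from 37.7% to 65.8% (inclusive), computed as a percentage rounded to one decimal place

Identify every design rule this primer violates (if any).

Base counts: A=8, T=9, G=1, C=3 (length 21).
homopolymer run: longest run = 7, exceeds 3 ✗
GC content: GC 4/21 = 19.0%, outside 37.7–65.8% ✗

Fails: homopolymer run, GC content.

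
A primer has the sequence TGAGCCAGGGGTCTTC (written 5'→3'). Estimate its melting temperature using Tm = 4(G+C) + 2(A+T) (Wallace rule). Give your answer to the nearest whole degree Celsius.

52°C

Base counts: A=2, T=4, G=6, C=4 (length 16).
Tm = 2·(2+4) + 4·(6+4) = 2·6 + 4·10 = 12 + 40 = 52°C.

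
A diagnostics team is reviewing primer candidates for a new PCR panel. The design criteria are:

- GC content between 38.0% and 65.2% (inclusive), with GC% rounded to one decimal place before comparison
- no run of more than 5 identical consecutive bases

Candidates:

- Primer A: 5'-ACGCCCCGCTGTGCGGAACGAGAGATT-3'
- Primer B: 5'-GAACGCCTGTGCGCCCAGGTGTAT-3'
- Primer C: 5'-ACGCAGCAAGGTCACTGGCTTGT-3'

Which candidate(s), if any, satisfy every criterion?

Primer A, Primer B and Primer C.

Primer A (27 nt, A=6 T=4 G=9 C=8): GC 17/27 = 63.0% ✓; longest run = 4 ✓ — passes.
Primer B (24 nt, A=4 T=5 G=8 C=7): GC 15/24 = 62.5% ✓; longest run = 3 ✓ — passes.
Primer C (23 nt, A=5 T=5 G=7 C=6): GC 13/23 = 56.5% ✓; longest run = 2 ✓ — passes.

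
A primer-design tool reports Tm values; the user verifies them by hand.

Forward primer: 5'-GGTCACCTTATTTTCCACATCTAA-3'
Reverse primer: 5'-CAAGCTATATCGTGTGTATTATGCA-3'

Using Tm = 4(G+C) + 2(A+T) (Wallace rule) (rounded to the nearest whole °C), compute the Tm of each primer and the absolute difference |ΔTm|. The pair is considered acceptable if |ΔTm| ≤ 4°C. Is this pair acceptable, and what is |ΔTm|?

|ΔTm| = 2°C; the pair is acceptable.

Forward: A=6 T=9 G=2 C=7 → Tm = 2·15 + 4·9 = 66°C.
Reverse: A=7 T=9 G=5 C=4 → Tm = 2·16 + 4·9 = 68°C.
|ΔTm| = |66 − 68| = 2°C, ≤ 4°C.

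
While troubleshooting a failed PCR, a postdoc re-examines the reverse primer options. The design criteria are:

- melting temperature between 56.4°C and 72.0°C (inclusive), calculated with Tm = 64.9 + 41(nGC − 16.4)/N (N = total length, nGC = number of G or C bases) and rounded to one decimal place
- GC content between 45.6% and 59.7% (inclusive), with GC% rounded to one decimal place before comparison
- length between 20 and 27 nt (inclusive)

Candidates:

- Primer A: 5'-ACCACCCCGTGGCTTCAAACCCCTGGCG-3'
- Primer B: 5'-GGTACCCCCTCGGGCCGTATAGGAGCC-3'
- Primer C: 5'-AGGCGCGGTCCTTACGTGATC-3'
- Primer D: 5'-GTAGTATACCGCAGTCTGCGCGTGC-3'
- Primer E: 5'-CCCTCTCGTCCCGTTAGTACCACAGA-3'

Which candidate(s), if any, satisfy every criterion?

Primer A (28 nt, A=5 T=4 G=6 C=13): Tm = 64.9 + 41·(19 − 16.4)/28 = 68.7°C ✓; GC 19/28 = 67.9%, outside 45.6–59.7% ✗; length 28, outside 20–27 ✗ — fails.
Primer B (27 nt, A=4 T=4 G=9 C=10): Tm = 64.9 + 41·(19 − 16.4)/27 = 68.8°C ✓; GC 19/27 = 70.4%, outside 45.6–59.7% ✗; length 27 ✓ — fails.
Primer C (21 nt, A=3 T=5 G=7 C=6): Tm = 64.9 + 41·(13 − 16.4)/21 = 58.3°C ✓; GC 13/21 = 61.9%, outside 45.6–59.7% ✗; length 21 ✓ — fails.
Primer D (25 nt, A=4 T=6 G=8 C=7): Tm = 64.9 + 41·(15 − 16.4)/25 = 62.6°C ✓; GC 15/25 = 60.0%, outside 45.6–59.7% ✗; length 25 ✓ — fails.
Primer E (26 nt, A=5 T=6 G=4 C=11): Tm = 64.9 + 41·(15 − 16.4)/26 = 62.7°C ✓; GC 15/26 = 57.7% ✓; length 26 ✓ — passes.

Primer E only.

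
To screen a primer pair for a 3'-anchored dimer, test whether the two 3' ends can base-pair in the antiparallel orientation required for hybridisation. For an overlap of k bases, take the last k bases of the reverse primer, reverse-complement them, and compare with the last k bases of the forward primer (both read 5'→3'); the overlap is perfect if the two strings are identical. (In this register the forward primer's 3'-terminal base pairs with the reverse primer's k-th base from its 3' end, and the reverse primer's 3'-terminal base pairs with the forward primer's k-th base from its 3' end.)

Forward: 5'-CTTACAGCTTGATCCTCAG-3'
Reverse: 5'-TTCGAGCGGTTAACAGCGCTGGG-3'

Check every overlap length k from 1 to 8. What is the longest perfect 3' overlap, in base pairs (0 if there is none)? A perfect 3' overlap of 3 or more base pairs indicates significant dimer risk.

Last 8 bases (5'→3') — forward …ATCCTCAG, reverse …GCGCTGGG.
Reverse complement of the reverse primer's last 8 bases: CCCAGCGC; its first k bases are the reverse complement of the reverse primer's last k bases, so a perfect k-base overlap needs the forward primer's last k bases to equal them.
Comparing (forward last k vs required): k=1: G vs C ✗; k=2: AG vs CC ✗; k=3: CAG vs CCC ✗; k=4: TCAG vs CCCA ✗; k=5: CTCAG vs CCCAG ✗; k=6: CCTCAG vs CCCAGC ✗; k=7: TCCTCAG vs CCCAGCG ✗; k=8: ATCCTCAG vs CCCAGCGC ✗.
No overlap length from 1 to 8 is perfect, so the longest perfect 3' overlap is 0.

Longest perfect overlap: 0 complementary base pairs; below the dimer-risk threshold (threshold 3).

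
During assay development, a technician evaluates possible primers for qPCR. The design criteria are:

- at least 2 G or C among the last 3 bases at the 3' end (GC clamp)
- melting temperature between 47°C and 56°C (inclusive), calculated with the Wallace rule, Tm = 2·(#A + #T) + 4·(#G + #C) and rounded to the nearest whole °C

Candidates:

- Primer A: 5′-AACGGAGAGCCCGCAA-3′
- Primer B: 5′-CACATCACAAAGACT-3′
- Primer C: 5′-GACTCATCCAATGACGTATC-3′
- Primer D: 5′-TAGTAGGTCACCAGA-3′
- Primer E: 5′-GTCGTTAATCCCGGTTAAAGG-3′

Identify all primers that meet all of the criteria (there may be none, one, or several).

None of the candidates satisfy all criteria.

Primer A (16 nt, A=6 T=0 G=5 C=5): 3' end CAA has 1 G/C, need ≥2 ✗; Tm = 2·6 + 4·10 = 52°C ✓ — fails.
Primer B (15 nt, A=7 T=2 G=1 C=5): 3' end ACT has 1 G/C, need ≥2 ✗; Tm = 2·9 + 4·6 = 42°C, outside 47–56°C ✗ — fails.
Primer C (20 nt, A=6 T=5 G=3 C=6): 3' end ATC has 1 G/C, need ≥2 ✗; Tm = 2·11 + 4·9 = 58°C, outside 47–56°C ✗ — fails.
Primer D (15 nt, A=5 T=3 G=4 C=3): 3' end AGA has 1 G/C, need ≥2 ✗; Tm = 2·8 + 4·7 = 44°C, outside 47–56°C ✗ — fails.
Primer E (21 nt, A=5 T=6 G=6 C=4): 3' end AGG has 2 G/C ✓; Tm = 2·11 + 4·10 = 62°C, outside 47–56°C ✗ — fails.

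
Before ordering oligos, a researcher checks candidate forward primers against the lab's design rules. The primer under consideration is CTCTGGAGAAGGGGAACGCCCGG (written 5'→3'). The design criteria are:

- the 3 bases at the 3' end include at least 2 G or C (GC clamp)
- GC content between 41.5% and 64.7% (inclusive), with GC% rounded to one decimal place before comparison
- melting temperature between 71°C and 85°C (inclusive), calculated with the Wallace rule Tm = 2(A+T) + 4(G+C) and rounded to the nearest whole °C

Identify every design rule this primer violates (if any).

Base counts: A=5, T=2, G=10, C=6 (length 23).
GC clamp: 3' end CGG has 3 G/C ✓
GC content: GC 16/23 = 69.6%, outside 41.5–64.7% ✗
Tm: Tm = 2·7 + 4·16 = 78°C ✓

Fails: GC content.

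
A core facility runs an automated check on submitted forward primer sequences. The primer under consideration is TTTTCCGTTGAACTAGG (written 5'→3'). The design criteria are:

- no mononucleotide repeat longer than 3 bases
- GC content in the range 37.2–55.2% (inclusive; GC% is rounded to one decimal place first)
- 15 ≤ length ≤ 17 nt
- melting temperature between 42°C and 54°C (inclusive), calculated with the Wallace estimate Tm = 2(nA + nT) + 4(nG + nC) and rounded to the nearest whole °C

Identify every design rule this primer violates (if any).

Fails: homopolymer run.

Base counts: A=3, T=7, G=4, C=3 (length 17).
homopolymer run: longest run = 4, exceeds 3 ✗
GC content: GC 7/17 = 41.2% ✓
length: length 17 ✓
Tm: Tm = 2·10 + 4·7 = 48°C ✓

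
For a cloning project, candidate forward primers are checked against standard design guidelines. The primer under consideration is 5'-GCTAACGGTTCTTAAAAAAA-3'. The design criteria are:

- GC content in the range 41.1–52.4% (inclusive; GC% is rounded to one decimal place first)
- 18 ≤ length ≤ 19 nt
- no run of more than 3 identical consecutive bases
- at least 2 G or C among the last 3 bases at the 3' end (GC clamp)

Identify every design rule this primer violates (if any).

Fails: GC content, length, homopolymer run, GC clamp.

Base counts: A=9, T=5, G=3, C=3 (length 20).
GC content: GC 6/20 = 30.0%, outside 41.1–52.4% ✗
length: length 20, outside 18–19 ✗
homopolymer run: longest run = 7, exceeds 3 ✗
GC clamp: 3' end AAA has 0 G/C, need ≥2 ✗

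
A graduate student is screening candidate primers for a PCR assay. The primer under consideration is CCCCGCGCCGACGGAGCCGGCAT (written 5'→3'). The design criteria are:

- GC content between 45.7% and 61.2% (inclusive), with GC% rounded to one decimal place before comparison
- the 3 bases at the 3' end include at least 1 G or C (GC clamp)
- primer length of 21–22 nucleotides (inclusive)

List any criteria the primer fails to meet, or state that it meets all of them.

Base counts: A=3, T=1, G=8, C=11 (length 23).
GC content: GC 19/23 = 82.6%, outside 45.7–61.2% ✗
GC clamp: 3' end CAT has 1 G/C ✓
length: length 23, outside 21–22 ✗

Fails: GC content, length.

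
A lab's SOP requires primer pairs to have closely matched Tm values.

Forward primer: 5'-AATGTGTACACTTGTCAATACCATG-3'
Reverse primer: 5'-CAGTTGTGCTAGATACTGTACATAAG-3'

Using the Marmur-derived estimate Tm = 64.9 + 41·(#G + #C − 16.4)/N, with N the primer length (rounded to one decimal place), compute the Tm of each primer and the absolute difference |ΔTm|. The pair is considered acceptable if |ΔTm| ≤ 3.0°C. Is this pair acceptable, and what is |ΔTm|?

|ΔTm| = 2.0°C; the pair is acceptable.

Forward: G+C = 9, N = 25 → Tm = 64.9 + 41·(9 − 16.4)/25 = 52.8°C.
Reverse: G+C = 10, N = 26 → Tm = 64.9 + 41·(10 − 16.4)/26 = 54.8°C.
|ΔTm| = |52.8 − 54.8| = 2.0°C, ≤ 3.0°C.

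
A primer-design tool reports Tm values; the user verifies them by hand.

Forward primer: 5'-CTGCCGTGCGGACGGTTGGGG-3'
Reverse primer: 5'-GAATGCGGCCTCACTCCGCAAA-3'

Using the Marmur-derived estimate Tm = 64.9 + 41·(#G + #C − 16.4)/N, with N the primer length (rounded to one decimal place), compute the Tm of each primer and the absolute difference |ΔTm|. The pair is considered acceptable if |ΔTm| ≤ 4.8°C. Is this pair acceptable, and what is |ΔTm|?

Forward: G+C = 16, N = 21 → Tm = 64.9 + 41·(16 − 16.4)/21 = 64.1°C.
Reverse: G+C = 13, N = 22 → Tm = 64.9 + 41·(13 − 16.4)/22 = 58.6°C.
|ΔTm| = |64.1 − 58.6| = 5.5°C, > 4.8°C.

|ΔTm| = 5.5°C; the pair is not acceptable.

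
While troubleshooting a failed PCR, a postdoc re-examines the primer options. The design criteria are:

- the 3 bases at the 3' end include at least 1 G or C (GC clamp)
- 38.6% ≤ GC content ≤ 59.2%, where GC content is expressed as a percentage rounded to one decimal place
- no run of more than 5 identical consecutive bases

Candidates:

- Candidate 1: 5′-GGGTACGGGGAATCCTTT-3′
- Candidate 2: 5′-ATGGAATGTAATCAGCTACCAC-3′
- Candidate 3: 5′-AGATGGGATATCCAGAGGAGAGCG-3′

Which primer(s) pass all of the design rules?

Candidate 1 (18 nt, A=3 T=5 G=7 C=3): 3' end TTT has 0 G/C, need ≥1 ✗; GC 10/18 = 55.6% ✓; longest run = 4 ✓ — fails.
Candidate 2 (22 nt, A=8 T=5 G=4 C=5): 3' end CAC has 2 G/C ✓; GC 9/22 = 40.9% ✓; longest run = 2 ✓ — passes.
Candidate 3 (24 nt, A=8 T=3 G=10 C=3): 3' end GCG has 3 G/C ✓; GC 13/24 = 54.2% ✓; longest run = 3 ✓ — passes.

Candidate 2 and Candidate 3.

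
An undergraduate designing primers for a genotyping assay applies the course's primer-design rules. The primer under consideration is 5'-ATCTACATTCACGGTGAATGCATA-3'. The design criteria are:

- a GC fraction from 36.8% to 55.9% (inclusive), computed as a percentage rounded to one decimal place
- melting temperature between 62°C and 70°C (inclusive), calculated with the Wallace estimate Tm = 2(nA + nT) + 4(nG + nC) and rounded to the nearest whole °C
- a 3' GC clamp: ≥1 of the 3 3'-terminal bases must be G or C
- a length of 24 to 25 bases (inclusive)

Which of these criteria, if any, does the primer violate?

Fails: GC clamp.

Base counts: A=8, T=7, G=4, C=5 (length 24).
GC content: GC 9/24 = 37.5% ✓
Tm: Tm = 2·15 + 4·9 = 66°C ✓
GC clamp: 3' end ATA has 0 G/C, need ≥1 ✗
length: length 24 ✓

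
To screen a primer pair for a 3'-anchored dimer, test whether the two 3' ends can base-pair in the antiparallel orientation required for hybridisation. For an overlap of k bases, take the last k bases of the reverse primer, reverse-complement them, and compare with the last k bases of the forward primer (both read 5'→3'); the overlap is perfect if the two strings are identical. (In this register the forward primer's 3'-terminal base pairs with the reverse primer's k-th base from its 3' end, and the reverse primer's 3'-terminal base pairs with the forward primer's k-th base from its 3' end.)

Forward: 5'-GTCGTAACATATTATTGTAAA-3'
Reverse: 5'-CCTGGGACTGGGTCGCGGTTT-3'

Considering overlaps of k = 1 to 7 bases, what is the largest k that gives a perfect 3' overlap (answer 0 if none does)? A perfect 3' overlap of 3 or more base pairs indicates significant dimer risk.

Last 7 bases (5'→3') — forward …TTGTAAA, reverse …GCGGTTT.
Reverse complement of the reverse primer's last 7 bases: AAACCGC; its first k bases are the reverse complement of the reverse primer's last k bases, so a perfect k-base overlap needs the forward primer's last k bases to equal them.
Comparing (forward last k vs required): k=1: A vs A ✓; k=2: AA vs AA ✓; k=3: AAA vs AAA ✓; k=4: TAAA vs AAAC ✗; k=5: GTAAA vs AAACC ✗; k=6: TGTAAA vs AAACCG ✗; k=7: TTGTAAA vs AAACCGC ✗.
Perfect overlaps at k = 1, 2, 3; the largest is 3.

Longest perfect overlap: 3 complementary base pairs; significant dimer risk (threshold 3).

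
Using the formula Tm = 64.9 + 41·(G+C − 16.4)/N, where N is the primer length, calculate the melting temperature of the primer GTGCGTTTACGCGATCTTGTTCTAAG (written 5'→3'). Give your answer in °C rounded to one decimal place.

Base counts: A=4, T=10, G=7, C=5; G+C = 12, N = 26.
Tm = 64.9 + 41·(12 − 16.4)/26 = 64.9 + -180.40/26 = 58.0°C.

58.0°C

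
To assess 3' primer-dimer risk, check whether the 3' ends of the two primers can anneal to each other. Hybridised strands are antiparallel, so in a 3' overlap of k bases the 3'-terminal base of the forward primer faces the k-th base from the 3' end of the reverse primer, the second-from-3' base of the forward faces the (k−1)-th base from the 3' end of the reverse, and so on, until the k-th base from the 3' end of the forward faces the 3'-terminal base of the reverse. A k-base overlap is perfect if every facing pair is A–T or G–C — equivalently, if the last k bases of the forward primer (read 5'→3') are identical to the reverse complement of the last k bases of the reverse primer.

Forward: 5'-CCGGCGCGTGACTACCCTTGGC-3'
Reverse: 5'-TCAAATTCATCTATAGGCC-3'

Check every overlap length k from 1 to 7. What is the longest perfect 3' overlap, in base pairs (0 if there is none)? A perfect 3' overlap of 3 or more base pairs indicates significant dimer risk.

Longest perfect overlap: 3 complementary base pairs; significant dimer risk (threshold 3).

Last 7 bases (5'→3') — forward …CCTTGGC, reverse …ATAGGCC.
Reverse complement of the reverse primer's last 7 bases: GGCCTAT; its first k bases are the reverse complement of the reverse primer's last k bases, so a perfect k-base overlap needs the forward primer's last k bases to equal them.
Comparing (forward last k vs required): k=1: C vs G ✗; k=2: GC vs GG ✗; k=3: GGC vs GGC ✓; k=4: TGGC vs GGCC ✗; k=5: TTGGC vs GGCCT ✗; k=6: CTTGGC vs GGCCTA ✗; k=7: CCTTGGC vs GGCCTAT ✗.
Only k = 3 is perfect, so the longest perfect 3' overlap is 3.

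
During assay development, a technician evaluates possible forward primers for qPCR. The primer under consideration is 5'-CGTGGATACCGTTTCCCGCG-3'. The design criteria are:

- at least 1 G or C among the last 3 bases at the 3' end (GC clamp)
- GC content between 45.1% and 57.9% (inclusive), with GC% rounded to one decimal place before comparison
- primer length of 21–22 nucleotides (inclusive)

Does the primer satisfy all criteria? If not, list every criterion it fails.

Base counts: A=2, T=5, G=6, C=7 (length 20).
GC clamp: 3' end GCG has 3 G/C ✓
GC content: GC 13/20 = 65.0%, outside 45.1–57.9% ✗
length: length 20, outside 21–22 ✗

Fails: GC content, length.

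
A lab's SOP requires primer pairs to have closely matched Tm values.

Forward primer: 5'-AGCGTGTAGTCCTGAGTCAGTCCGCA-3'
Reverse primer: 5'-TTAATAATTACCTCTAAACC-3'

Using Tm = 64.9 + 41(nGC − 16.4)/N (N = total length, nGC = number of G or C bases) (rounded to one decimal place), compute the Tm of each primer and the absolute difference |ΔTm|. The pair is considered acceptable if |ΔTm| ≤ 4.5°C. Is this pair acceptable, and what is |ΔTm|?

Forward: G+C = 15, N = 26 → Tm = 64.9 + 41·(15 − 16.4)/26 = 62.7°C.
Reverse: G+C = 5, N = 20 → Tm = 64.9 + 41·(5 − 16.4)/20 = 41.5°C.
|ΔTm| = |62.7 − 41.5| = 21.2°C, > 4.5°C.

|ΔTm| = 21.2°C; the pair is not acceptable.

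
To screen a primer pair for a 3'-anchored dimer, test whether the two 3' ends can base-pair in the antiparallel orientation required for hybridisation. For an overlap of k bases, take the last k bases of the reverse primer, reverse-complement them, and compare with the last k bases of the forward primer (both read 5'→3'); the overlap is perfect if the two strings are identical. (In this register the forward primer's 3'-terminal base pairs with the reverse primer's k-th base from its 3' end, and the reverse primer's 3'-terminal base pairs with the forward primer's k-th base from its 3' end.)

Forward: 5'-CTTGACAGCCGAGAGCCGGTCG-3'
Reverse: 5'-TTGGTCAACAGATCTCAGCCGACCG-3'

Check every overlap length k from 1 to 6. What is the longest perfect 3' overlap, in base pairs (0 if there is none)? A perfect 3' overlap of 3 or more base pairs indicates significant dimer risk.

Longest perfect overlap: 6 complementary base pairs; significant dimer risk (threshold 3).

Last 6 bases (5'→3') — forward …CGGTCG, reverse …CGACCG.
Reverse complement of the reverse primer's last 6 bases: CGGTCG; its first k bases are the reverse complement of the reverse primer's last k bases, so a perfect k-base overlap needs the forward primer's last k bases to equal them.
Comparing (forward last k vs required): k=1: G vs C ✗; k=2: CG vs CG ✓; k=3: TCG vs CGG ✗; k=4: GTCG vs CGGT ✗; k=5: GGTCG vs CGGTC ✗; k=6: CGGTCG vs CGGTCG ✓.
Perfect overlaps at k = 2, 6; the largest is 6.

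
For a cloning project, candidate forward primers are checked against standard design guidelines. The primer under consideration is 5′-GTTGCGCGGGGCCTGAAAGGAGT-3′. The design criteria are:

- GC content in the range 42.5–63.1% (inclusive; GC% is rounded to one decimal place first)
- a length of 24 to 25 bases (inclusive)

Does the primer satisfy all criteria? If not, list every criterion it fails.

Base counts: A=4, T=4, G=11, C=4 (length 23).
GC content: GC 15/23 = 65.2%, outside 42.5–63.1% ✗
length: length 23, outside 24–25 ✗

Fails: GC content, length.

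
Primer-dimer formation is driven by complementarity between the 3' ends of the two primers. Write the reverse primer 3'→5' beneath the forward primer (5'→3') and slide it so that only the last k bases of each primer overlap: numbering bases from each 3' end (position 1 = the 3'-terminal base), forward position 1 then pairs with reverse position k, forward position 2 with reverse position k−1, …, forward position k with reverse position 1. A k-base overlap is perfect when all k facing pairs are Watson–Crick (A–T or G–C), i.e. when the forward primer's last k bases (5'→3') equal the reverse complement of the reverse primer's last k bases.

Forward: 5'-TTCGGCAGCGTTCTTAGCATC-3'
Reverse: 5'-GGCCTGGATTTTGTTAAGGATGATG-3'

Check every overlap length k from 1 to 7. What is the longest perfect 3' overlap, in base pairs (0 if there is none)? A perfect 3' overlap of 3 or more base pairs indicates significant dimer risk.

Longest perfect overlap: 4 complementary base pairs; significant dimer risk (threshold 3).

Last 7 bases (5'→3') — forward …TAGCATC, reverse …GATGATG.
Reverse complement of the reverse primer's last 7 bases: CATCATC; its first k bases are the reverse complement of the reverse primer's last k bases, so a perfect k-base overlap needs the forward primer's last k bases to equal them.
Comparing (forward last k vs required): k=1: C vs C ✓; k=2: TC vs CA ✗; k=3: ATC vs CAT ✗; k=4: CATC vs CATC ✓; k=5: GCATC vs CATCA ✗; k=6: AGCATC vs CATCAT ✗; k=7: TAGCATC vs CATCATC ✗.
Perfect overlaps at k = 1, 4; the largest is 4.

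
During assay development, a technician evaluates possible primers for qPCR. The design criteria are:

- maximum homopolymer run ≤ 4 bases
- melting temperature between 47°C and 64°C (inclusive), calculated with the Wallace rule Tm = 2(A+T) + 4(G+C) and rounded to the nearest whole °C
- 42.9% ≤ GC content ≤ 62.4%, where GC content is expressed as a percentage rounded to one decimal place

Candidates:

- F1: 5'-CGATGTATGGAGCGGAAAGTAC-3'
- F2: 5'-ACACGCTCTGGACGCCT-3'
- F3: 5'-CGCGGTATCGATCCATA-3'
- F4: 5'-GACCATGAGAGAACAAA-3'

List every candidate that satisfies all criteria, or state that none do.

F1 (22 nt, A=7 T=4 G=8 C=3): longest run = 3 ✓; Tm = 2·11 + 4·11 = 66°C, outside 47–64°C ✗; GC 11/22 = 50.0% ✓ — fails.
F2 (17 nt, A=3 T=3 G=4 C=7): longest run = 2 ✓; Tm = 2·6 + 4·11 = 56°C ✓; GC 11/17 = 64.7%, outside 42.9–62.4% ✗ — fails.
F3 (17 nt, A=4 T=4 G=4 C=5): longest run = 2 ✓; Tm = 2·8 + 4·9 = 52°C ✓; GC 9/17 = 52.9% ✓ — passes.
F4 (17 nt, A=9 T=1 G=4 C=3): longest run = 3 ✓; Tm = 2·10 + 4·7 = 48°C ✓; GC 7/17 = 41.2%, outside 42.9–62.4% ✗ — fails.

F3 only.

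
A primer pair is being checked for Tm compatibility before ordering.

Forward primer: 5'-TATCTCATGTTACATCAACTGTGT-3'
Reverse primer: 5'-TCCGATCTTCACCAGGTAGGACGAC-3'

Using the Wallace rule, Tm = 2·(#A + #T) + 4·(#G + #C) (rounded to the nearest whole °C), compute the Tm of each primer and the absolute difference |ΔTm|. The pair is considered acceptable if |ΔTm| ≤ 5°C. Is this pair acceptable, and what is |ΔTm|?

Forward: A=6 T=10 G=3 C=5 → Tm = 2·16 + 4·8 = 64°C.
Reverse: A=6 T=5 G=6 C=8 → Tm = 2·11 + 4·14 = 78°C.
|ΔTm| = |64 − 78| = 14°C, > 5°C.

|ΔTm| = 14°C; the pair is not acceptable.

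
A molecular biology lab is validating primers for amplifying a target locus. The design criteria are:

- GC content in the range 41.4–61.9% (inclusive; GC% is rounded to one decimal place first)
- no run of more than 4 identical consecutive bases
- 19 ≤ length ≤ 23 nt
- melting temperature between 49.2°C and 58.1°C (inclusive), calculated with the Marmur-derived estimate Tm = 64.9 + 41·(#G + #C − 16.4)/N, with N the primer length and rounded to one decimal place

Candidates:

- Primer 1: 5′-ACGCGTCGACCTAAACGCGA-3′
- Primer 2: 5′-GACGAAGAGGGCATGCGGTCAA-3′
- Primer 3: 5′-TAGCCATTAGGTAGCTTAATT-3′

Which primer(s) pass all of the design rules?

Primer 1 only.

Primer 1 (20 nt, A=6 T=2 G=5 C=7): GC 12/20 = 60.0% ✓; longest run = 3 ✓; length 20 ✓; Tm = 64.9 + 41·(12 − 16.4)/20 = 55.9°C ✓ — passes.
Primer 2 (22 nt, A=7 T=2 G=9 C=4): GC 13/22 = 59.1% ✓; longest run = 3 ✓; length 22 ✓; Tm = 64.9 + 41·(13 − 16.4)/22 = 58.6°C, outside 49.2–58.1°C ✗ — fails.
Primer 3 (21 nt, A=6 T=8 G=4 C=3): GC 7/21 = 33.3%, outside 41.4–61.9% ✗; longest run = 2 ✓; length 21 ✓; Tm = 64.9 + 41·(7 − 16.4)/21 = 46.5°C, outside 49.2–58.1°C ✗ — fails.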